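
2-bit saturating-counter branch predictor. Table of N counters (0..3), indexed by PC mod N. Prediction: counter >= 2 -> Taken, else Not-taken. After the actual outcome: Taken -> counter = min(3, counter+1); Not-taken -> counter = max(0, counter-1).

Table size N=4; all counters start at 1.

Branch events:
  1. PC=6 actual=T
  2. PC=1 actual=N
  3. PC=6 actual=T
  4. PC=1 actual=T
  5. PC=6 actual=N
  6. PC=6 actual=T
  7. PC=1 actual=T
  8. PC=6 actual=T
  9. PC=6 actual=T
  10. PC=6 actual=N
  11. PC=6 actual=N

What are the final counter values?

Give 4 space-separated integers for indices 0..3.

Answer: 1 2 1 1

Derivation:
Ev 1: PC=6 idx=2 pred=N actual=T -> ctr[2]=2
Ev 2: PC=1 idx=1 pred=N actual=N -> ctr[1]=0
Ev 3: PC=6 idx=2 pred=T actual=T -> ctr[2]=3
Ev 4: PC=1 idx=1 pred=N actual=T -> ctr[1]=1
Ev 5: PC=6 idx=2 pred=T actual=N -> ctr[2]=2
Ev 6: PC=6 idx=2 pred=T actual=T -> ctr[2]=3
Ev 7: PC=1 idx=1 pred=N actual=T -> ctr[1]=2
Ev 8: PC=6 idx=2 pred=T actual=T -> ctr[2]=3
Ev 9: PC=6 idx=2 pred=T actual=T -> ctr[2]=3
Ev 10: PC=6 idx=2 pred=T actual=N -> ctr[2]=2
Ev 11: PC=6 idx=2 pred=T actual=N -> ctr[2]=1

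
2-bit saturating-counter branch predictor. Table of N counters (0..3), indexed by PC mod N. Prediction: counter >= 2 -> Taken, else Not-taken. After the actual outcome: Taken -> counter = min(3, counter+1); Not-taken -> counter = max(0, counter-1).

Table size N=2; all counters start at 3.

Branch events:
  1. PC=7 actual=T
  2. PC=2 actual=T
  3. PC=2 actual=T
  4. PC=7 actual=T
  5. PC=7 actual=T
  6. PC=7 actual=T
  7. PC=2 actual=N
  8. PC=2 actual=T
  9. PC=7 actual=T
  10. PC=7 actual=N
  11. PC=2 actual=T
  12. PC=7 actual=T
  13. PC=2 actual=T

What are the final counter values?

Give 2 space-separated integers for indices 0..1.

Ev 1: PC=7 idx=1 pred=T actual=T -> ctr[1]=3
Ev 2: PC=2 idx=0 pred=T actual=T -> ctr[0]=3
Ev 3: PC=2 idx=0 pred=T actual=T -> ctr[0]=3
Ev 4: PC=7 idx=1 pred=T actual=T -> ctr[1]=3
Ev 5: PC=7 idx=1 pred=T actual=T -> ctr[1]=3
Ev 6: PC=7 idx=1 pred=T actual=T -> ctr[1]=3
Ev 7: PC=2 idx=0 pred=T actual=N -> ctr[0]=2
Ev 8: PC=2 idx=0 pred=T actual=T -> ctr[0]=3
Ev 9: PC=7 idx=1 pred=T actual=T -> ctr[1]=3
Ev 10: PC=7 idx=1 pred=T actual=N -> ctr[1]=2
Ev 11: PC=2 idx=0 pred=T actual=T -> ctr[0]=3
Ev 12: PC=7 idx=1 pred=T actual=T -> ctr[1]=3
Ev 13: PC=2 idx=0 pred=T actual=T -> ctr[0]=3

Answer: 3 3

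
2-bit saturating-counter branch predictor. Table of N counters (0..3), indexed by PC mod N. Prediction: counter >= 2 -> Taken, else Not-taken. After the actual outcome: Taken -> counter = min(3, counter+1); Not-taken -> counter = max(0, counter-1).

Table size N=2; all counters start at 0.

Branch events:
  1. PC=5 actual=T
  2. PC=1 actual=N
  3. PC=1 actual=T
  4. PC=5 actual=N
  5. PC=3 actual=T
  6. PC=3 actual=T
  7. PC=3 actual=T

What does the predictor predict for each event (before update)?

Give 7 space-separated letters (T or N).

Ev 1: PC=5 idx=1 pred=N actual=T -> ctr[1]=1
Ev 2: PC=1 idx=1 pred=N actual=N -> ctr[1]=0
Ev 3: PC=1 idx=1 pred=N actual=T -> ctr[1]=1
Ev 4: PC=5 idx=1 pred=N actual=N -> ctr[1]=0
Ev 5: PC=3 idx=1 pred=N actual=T -> ctr[1]=1
Ev 6: PC=3 idx=1 pred=N actual=T -> ctr[1]=2
Ev 7: PC=3 idx=1 pred=T actual=T -> ctr[1]=3

Answer: N N N N N N T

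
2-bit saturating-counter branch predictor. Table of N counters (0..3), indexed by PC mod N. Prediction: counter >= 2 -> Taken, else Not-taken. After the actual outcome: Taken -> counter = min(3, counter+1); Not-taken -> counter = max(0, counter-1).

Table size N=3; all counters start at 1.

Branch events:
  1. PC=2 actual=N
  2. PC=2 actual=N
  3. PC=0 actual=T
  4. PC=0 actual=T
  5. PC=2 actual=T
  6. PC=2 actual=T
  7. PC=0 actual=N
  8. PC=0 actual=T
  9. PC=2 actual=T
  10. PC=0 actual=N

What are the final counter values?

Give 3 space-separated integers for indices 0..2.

Ev 1: PC=2 idx=2 pred=N actual=N -> ctr[2]=0
Ev 2: PC=2 idx=2 pred=N actual=N -> ctr[2]=0
Ev 3: PC=0 idx=0 pred=N actual=T -> ctr[0]=2
Ev 4: PC=0 idx=0 pred=T actual=T -> ctr[0]=3
Ev 5: PC=2 idx=2 pred=N actual=T -> ctr[2]=1
Ev 6: PC=2 idx=2 pred=N actual=T -> ctr[2]=2
Ev 7: PC=0 idx=0 pred=T actual=N -> ctr[0]=2
Ev 8: PC=0 idx=0 pred=T actual=T -> ctr[0]=3
Ev 9: PC=2 idx=2 pred=T actual=T -> ctr[2]=3
Ev 10: PC=0 idx=0 pred=T actual=N -> ctr[0]=2

Answer: 2 1 3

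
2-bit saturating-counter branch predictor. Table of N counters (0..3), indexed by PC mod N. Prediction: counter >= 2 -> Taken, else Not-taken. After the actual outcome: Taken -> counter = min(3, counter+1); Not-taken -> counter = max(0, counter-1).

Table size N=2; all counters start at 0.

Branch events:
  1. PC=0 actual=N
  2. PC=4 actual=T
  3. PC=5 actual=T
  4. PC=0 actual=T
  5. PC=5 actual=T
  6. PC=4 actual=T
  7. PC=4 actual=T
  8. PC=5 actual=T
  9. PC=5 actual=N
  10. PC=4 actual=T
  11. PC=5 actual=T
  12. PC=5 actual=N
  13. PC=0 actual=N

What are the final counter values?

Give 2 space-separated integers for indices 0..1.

Ev 1: PC=0 idx=0 pred=N actual=N -> ctr[0]=0
Ev 2: PC=4 idx=0 pred=N actual=T -> ctr[0]=1
Ev 3: PC=5 idx=1 pred=N actual=T -> ctr[1]=1
Ev 4: PC=0 idx=0 pred=N actual=T -> ctr[0]=2
Ev 5: PC=5 idx=1 pred=N actual=T -> ctr[1]=2
Ev 6: PC=4 idx=0 pred=T actual=T -> ctr[0]=3
Ev 7: PC=4 idx=0 pred=T actual=T -> ctr[0]=3
Ev 8: PC=5 idx=1 pred=T actual=T -> ctr[1]=3
Ev 9: PC=5 idx=1 pred=T actual=N -> ctr[1]=2
Ev 10: PC=4 idx=0 pred=T actual=T -> ctr[0]=3
Ev 11: PC=5 idx=1 pred=T actual=T -> ctr[1]=3
Ev 12: PC=5 idx=1 pred=T actual=N -> ctr[1]=2
Ev 13: PC=0 idx=0 pred=T actual=N -> ctr[0]=2

Answer: 2 2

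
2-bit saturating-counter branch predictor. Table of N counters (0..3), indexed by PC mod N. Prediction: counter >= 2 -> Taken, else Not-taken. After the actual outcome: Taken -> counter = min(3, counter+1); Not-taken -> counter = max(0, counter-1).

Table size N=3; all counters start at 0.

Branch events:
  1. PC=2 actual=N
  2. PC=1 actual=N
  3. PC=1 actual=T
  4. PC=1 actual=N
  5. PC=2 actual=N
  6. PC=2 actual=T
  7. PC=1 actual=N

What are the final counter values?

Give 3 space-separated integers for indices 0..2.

Answer: 0 0 1

Derivation:
Ev 1: PC=2 idx=2 pred=N actual=N -> ctr[2]=0
Ev 2: PC=1 idx=1 pred=N actual=N -> ctr[1]=0
Ev 3: PC=1 idx=1 pred=N actual=T -> ctr[1]=1
Ev 4: PC=1 idx=1 pred=N actual=N -> ctr[1]=0
Ev 5: PC=2 idx=2 pred=N actual=N -> ctr[2]=0
Ev 6: PC=2 idx=2 pred=N actual=T -> ctr[2]=1
Ev 7: PC=1 idx=1 pred=N actual=N -> ctr[1]=0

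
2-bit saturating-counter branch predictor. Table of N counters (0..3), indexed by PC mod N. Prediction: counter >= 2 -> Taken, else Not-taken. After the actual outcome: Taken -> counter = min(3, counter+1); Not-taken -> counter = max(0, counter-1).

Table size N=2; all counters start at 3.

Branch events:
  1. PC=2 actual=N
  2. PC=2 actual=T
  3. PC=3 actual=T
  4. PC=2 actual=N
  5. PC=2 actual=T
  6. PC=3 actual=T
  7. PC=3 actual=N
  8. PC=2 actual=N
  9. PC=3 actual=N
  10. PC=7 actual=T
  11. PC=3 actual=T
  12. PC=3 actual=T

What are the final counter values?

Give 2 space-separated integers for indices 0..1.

Answer: 2 3

Derivation:
Ev 1: PC=2 idx=0 pred=T actual=N -> ctr[0]=2
Ev 2: PC=2 idx=0 pred=T actual=T -> ctr[0]=3
Ev 3: PC=3 idx=1 pred=T actual=T -> ctr[1]=3
Ev 4: PC=2 idx=0 pred=T actual=N -> ctr[0]=2
Ev 5: PC=2 idx=0 pred=T actual=T -> ctr[0]=3
Ev 6: PC=3 idx=1 pred=T actual=T -> ctr[1]=3
Ev 7: PC=3 idx=1 pred=T actual=N -> ctr[1]=2
Ev 8: PC=2 idx=0 pred=T actual=N -> ctr[0]=2
Ev 9: PC=3 idx=1 pred=T actual=N -> ctr[1]=1
Ev 10: PC=7 idx=1 pred=N actual=T -> ctr[1]=2
Ev 11: PC=3 idx=1 pred=T actual=T -> ctr[1]=3
Ev 12: PC=3 idx=1 pred=T actual=T -> ctr[1]=3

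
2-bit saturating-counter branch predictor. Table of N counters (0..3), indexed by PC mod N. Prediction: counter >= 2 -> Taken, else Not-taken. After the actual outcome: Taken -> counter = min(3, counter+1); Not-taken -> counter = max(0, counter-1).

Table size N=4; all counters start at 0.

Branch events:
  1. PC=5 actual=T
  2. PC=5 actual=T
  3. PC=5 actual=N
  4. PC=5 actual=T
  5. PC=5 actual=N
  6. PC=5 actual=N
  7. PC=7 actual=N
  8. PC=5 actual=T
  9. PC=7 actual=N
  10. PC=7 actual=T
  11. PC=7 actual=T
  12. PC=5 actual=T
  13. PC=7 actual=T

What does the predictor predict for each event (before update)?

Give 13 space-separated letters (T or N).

Answer: N N T N T N N N N N N N T

Derivation:
Ev 1: PC=5 idx=1 pred=N actual=T -> ctr[1]=1
Ev 2: PC=5 idx=1 pred=N actual=T -> ctr[1]=2
Ev 3: PC=5 idx=1 pred=T actual=N -> ctr[1]=1
Ev 4: PC=5 idx=1 pred=N actual=T -> ctr[1]=2
Ev 5: PC=5 idx=1 pred=T actual=N -> ctr[1]=1
Ev 6: PC=5 idx=1 pred=N actual=N -> ctr[1]=0
Ev 7: PC=7 idx=3 pred=N actual=N -> ctr[3]=0
Ev 8: PC=5 idx=1 pred=N actual=T -> ctr[1]=1
Ev 9: PC=7 idx=3 pred=N actual=N -> ctr[3]=0
Ev 10: PC=7 idx=3 pred=N actual=T -> ctr[3]=1
Ev 11: PC=7 idx=3 pred=N actual=T -> ctr[3]=2
Ev 12: PC=5 idx=1 pred=N actual=T -> ctr[1]=2
Ev 13: PC=7 idx=3 pred=T actual=T -> ctr[3]=3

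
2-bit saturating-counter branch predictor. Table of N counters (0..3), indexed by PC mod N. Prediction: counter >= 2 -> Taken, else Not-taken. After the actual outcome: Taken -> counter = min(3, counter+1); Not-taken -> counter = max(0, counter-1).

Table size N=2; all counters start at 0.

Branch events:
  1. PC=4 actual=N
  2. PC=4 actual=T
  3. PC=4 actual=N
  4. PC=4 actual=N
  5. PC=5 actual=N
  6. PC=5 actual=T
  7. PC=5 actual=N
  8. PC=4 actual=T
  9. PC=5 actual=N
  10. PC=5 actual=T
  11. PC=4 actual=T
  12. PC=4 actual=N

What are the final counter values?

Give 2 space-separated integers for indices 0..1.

Answer: 1 1

Derivation:
Ev 1: PC=4 idx=0 pred=N actual=N -> ctr[0]=0
Ev 2: PC=4 idx=0 pred=N actual=T -> ctr[0]=1
Ev 3: PC=4 idx=0 pred=N actual=N -> ctr[0]=0
Ev 4: PC=4 idx=0 pred=N actual=N -> ctr[0]=0
Ev 5: PC=5 idx=1 pred=N actual=N -> ctr[1]=0
Ev 6: PC=5 idx=1 pred=N actual=T -> ctr[1]=1
Ev 7: PC=5 idx=1 pred=N actual=N -> ctr[1]=0
Ev 8: PC=4 idx=0 pred=N actual=T -> ctr[0]=1
Ev 9: PC=5 idx=1 pred=N actual=N -> ctr[1]=0
Ev 10: PC=5 idx=1 pred=N actual=T -> ctr[1]=1
Ev 11: PC=4 idx=0 pred=N actual=T -> ctr[0]=2
Ev 12: PC=4 idx=0 pred=T actual=N -> ctr[0]=1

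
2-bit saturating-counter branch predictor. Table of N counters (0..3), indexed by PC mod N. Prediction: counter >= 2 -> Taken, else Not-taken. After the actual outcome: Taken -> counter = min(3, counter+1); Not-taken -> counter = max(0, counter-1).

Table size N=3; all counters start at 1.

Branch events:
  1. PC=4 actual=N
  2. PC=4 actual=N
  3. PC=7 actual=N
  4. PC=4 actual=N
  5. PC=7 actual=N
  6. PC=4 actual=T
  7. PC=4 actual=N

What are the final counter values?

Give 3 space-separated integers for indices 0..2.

Answer: 1 0 1

Derivation:
Ev 1: PC=4 idx=1 pred=N actual=N -> ctr[1]=0
Ev 2: PC=4 idx=1 pred=N actual=N -> ctr[1]=0
Ev 3: PC=7 idx=1 pred=N actual=N -> ctr[1]=0
Ev 4: PC=4 idx=1 pred=N actual=N -> ctr[1]=0
Ev 5: PC=7 idx=1 pred=N actual=N -> ctr[1]=0
Ev 6: PC=4 idx=1 pred=N actual=T -> ctr[1]=1
Ev 7: PC=4 idx=1 pred=N actual=N -> ctr[1]=0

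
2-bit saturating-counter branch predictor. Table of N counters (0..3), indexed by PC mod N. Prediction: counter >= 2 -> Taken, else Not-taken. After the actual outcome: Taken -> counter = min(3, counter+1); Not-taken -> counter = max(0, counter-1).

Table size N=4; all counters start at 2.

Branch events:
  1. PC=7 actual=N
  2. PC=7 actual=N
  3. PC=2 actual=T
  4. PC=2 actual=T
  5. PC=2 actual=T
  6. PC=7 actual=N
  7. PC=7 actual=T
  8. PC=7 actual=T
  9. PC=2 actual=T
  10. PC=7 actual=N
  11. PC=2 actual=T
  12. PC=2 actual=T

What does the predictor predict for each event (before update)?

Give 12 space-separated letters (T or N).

Answer: T N T T T N N N T T T T

Derivation:
Ev 1: PC=7 idx=3 pred=T actual=N -> ctr[3]=1
Ev 2: PC=7 idx=3 pred=N actual=N -> ctr[3]=0
Ev 3: PC=2 idx=2 pred=T actual=T -> ctr[2]=3
Ev 4: PC=2 idx=2 pred=T actual=T -> ctr[2]=3
Ev 5: PC=2 idx=2 pred=T actual=T -> ctr[2]=3
Ev 6: PC=7 idx=3 pred=N actual=N -> ctr[3]=0
Ev 7: PC=7 idx=3 pred=N actual=T -> ctr[3]=1
Ev 8: PC=7 idx=3 pred=N actual=T -> ctr[3]=2
Ev 9: PC=2 idx=2 pred=T actual=T -> ctr[2]=3
Ev 10: PC=7 idx=3 pred=T actual=N -> ctr[3]=1
Ev 11: PC=2 idx=2 pred=T actual=T -> ctr[2]=3
Ev 12: PC=2 idx=2 pred=T actual=T -> ctr[2]=3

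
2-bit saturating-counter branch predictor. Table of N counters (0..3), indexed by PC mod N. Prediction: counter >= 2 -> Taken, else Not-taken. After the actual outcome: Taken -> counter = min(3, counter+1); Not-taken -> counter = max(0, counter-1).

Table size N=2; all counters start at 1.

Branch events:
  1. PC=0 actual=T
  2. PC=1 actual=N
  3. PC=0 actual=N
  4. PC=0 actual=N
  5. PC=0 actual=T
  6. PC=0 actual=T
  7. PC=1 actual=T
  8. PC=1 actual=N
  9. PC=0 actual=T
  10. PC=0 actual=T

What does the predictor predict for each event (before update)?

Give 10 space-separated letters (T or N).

Ev 1: PC=0 idx=0 pred=N actual=T -> ctr[0]=2
Ev 2: PC=1 idx=1 pred=N actual=N -> ctr[1]=0
Ev 3: PC=0 idx=0 pred=T actual=N -> ctr[0]=1
Ev 4: PC=0 idx=0 pred=N actual=N -> ctr[0]=0
Ev 5: PC=0 idx=0 pred=N actual=T -> ctr[0]=1
Ev 6: PC=0 idx=0 pred=N actual=T -> ctr[0]=2
Ev 7: PC=1 idx=1 pred=N actual=T -> ctr[1]=1
Ev 8: PC=1 idx=1 pred=N actual=N -> ctr[1]=0
Ev 9: PC=0 idx=0 pred=T actual=T -> ctr[0]=3
Ev 10: PC=0 idx=0 pred=T actual=T -> ctr[0]=3

Answer: N N T N N N N N T T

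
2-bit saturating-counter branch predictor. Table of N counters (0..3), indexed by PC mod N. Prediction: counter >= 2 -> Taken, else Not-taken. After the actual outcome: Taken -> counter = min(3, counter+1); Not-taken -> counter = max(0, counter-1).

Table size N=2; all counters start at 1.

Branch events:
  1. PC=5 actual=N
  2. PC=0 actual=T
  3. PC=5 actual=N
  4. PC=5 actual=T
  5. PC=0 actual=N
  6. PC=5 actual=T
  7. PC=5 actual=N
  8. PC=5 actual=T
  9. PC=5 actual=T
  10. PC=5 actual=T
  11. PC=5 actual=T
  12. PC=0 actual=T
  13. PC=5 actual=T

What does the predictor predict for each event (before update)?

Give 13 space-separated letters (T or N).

Ev 1: PC=5 idx=1 pred=N actual=N -> ctr[1]=0
Ev 2: PC=0 idx=0 pred=N actual=T -> ctr[0]=2
Ev 3: PC=5 idx=1 pred=N actual=N -> ctr[1]=0
Ev 4: PC=5 idx=1 pred=N actual=T -> ctr[1]=1
Ev 5: PC=0 idx=0 pred=T actual=N -> ctr[0]=1
Ev 6: PC=5 idx=1 pred=N actual=T -> ctr[1]=2
Ev 7: PC=5 idx=1 pred=T actual=N -> ctr[1]=1
Ev 8: PC=5 idx=1 pred=N actual=T -> ctr[1]=2
Ev 9: PC=5 idx=1 pred=T actual=T -> ctr[1]=3
Ev 10: PC=5 idx=1 pred=T actual=T -> ctr[1]=3
Ev 11: PC=5 idx=1 pred=T actual=T -> ctr[1]=3
Ev 12: PC=0 idx=0 pred=N actual=T -> ctr[0]=2
Ev 13: PC=5 idx=1 pred=T actual=T -> ctr[1]=3

Answer: N N N N T N T N T T T N T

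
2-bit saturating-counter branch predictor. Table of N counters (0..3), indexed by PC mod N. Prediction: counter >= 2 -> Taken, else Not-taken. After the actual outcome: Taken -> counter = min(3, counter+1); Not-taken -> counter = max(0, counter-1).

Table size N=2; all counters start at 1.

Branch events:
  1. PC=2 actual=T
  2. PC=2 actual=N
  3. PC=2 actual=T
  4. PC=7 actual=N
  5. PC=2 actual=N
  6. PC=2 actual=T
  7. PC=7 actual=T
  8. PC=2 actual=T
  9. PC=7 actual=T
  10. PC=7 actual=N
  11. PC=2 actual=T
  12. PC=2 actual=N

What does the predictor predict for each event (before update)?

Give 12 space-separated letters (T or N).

Answer: N T N N T N N T N T T T

Derivation:
Ev 1: PC=2 idx=0 pred=N actual=T -> ctr[0]=2
Ev 2: PC=2 idx=0 pred=T actual=N -> ctr[0]=1
Ev 3: PC=2 idx=0 pred=N actual=T -> ctr[0]=2
Ev 4: PC=7 idx=1 pred=N actual=N -> ctr[1]=0
Ev 5: PC=2 idx=0 pred=T actual=N -> ctr[0]=1
Ev 6: PC=2 idx=0 pred=N actual=T -> ctr[0]=2
Ev 7: PC=7 idx=1 pred=N actual=T -> ctr[1]=1
Ev 8: PC=2 idx=0 pred=T actual=T -> ctr[0]=3
Ev 9: PC=7 idx=1 pred=N actual=T -> ctr[1]=2
Ev 10: PC=7 idx=1 pred=T actual=N -> ctr[1]=1
Ev 11: PC=2 idx=0 pred=T actual=T -> ctr[0]=3
Ev 12: PC=2 idx=0 pred=T actual=N -> ctr[0]=2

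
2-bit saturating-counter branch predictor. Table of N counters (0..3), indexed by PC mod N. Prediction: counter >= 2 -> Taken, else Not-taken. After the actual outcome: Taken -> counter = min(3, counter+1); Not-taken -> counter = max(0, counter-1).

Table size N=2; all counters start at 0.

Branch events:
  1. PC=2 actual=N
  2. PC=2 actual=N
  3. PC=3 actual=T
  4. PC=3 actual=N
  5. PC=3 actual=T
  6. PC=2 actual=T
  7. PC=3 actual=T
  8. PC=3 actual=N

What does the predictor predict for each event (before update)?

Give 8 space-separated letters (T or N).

Answer: N N N N N N N T

Derivation:
Ev 1: PC=2 idx=0 pred=N actual=N -> ctr[0]=0
Ev 2: PC=2 idx=0 pred=N actual=N -> ctr[0]=0
Ev 3: PC=3 idx=1 pred=N actual=T -> ctr[1]=1
Ev 4: PC=3 idx=1 pred=N actual=N -> ctr[1]=0
Ev 5: PC=3 idx=1 pred=N actual=T -> ctr[1]=1
Ev 6: PC=2 idx=0 pred=N actual=T -> ctr[0]=1
Ev 7: PC=3 idx=1 pred=N actual=T -> ctr[1]=2
Ev 8: PC=3 idx=1 pred=T actual=N -> ctr[1]=1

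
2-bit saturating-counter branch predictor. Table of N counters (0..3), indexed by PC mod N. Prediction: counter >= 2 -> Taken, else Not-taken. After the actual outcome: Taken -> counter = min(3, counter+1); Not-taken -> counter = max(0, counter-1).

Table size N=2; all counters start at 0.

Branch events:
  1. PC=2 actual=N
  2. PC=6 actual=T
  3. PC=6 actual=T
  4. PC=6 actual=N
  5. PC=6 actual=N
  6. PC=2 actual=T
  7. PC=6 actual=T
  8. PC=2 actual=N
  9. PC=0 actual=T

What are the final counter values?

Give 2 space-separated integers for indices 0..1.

Ev 1: PC=2 idx=0 pred=N actual=N -> ctr[0]=0
Ev 2: PC=6 idx=0 pred=N actual=T -> ctr[0]=1
Ev 3: PC=6 idx=0 pred=N actual=T -> ctr[0]=2
Ev 4: PC=6 idx=0 pred=T actual=N -> ctr[0]=1
Ev 5: PC=6 idx=0 pred=N actual=N -> ctr[0]=0
Ev 6: PC=2 idx=0 pred=N actual=T -> ctr[0]=1
Ev 7: PC=6 idx=0 pred=N actual=T -> ctr[0]=2
Ev 8: PC=2 idx=0 pred=T actual=N -> ctr[0]=1
Ev 9: PC=0 idx=0 pred=N actual=T -> ctr[0]=2

Answer: 2 0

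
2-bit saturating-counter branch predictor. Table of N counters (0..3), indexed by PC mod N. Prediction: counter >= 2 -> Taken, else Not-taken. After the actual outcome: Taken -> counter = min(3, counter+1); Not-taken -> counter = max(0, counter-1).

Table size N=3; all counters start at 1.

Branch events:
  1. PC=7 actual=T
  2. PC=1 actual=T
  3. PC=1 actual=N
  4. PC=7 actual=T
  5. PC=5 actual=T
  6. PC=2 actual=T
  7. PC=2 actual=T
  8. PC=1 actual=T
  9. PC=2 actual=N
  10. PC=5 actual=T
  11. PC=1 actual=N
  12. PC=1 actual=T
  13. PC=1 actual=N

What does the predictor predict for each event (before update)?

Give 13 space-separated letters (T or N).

Ev 1: PC=7 idx=1 pred=N actual=T -> ctr[1]=2
Ev 2: PC=1 idx=1 pred=T actual=T -> ctr[1]=3
Ev 3: PC=1 idx=1 pred=T actual=N -> ctr[1]=2
Ev 4: PC=7 idx=1 pred=T actual=T -> ctr[1]=3
Ev 5: PC=5 idx=2 pred=N actual=T -> ctr[2]=2
Ev 6: PC=2 idx=2 pred=T actual=T -> ctr[2]=3
Ev 7: PC=2 idx=2 pred=T actual=T -> ctr[2]=3
Ev 8: PC=1 idx=1 pred=T actual=T -> ctr[1]=3
Ev 9: PC=2 idx=2 pred=T actual=N -> ctr[2]=2
Ev 10: PC=5 idx=2 pred=T actual=T -> ctr[2]=3
Ev 11: PC=1 idx=1 pred=T actual=N -> ctr[1]=2
Ev 12: PC=1 idx=1 pred=T actual=T -> ctr[1]=3
Ev 13: PC=1 idx=1 pred=T actual=N -> ctr[1]=2

Answer: N T T T N T T T T T T T T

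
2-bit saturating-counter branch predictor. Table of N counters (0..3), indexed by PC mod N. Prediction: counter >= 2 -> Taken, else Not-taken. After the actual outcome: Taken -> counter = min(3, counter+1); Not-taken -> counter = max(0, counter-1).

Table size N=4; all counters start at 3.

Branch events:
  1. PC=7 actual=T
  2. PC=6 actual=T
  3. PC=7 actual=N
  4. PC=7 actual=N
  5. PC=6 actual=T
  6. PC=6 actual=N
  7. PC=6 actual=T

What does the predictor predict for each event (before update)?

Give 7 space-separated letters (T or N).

Answer: T T T T T T T

Derivation:
Ev 1: PC=7 idx=3 pred=T actual=T -> ctr[3]=3
Ev 2: PC=6 idx=2 pred=T actual=T -> ctr[2]=3
Ev 3: PC=7 idx=3 pred=T actual=N -> ctr[3]=2
Ev 4: PC=7 idx=3 pred=T actual=N -> ctr[3]=1
Ev 5: PC=6 idx=2 pred=T actual=T -> ctr[2]=3
Ev 6: PC=6 idx=2 pred=T actual=N -> ctr[2]=2
Ev 7: PC=6 idx=2 pred=T actual=T -> ctr[2]=3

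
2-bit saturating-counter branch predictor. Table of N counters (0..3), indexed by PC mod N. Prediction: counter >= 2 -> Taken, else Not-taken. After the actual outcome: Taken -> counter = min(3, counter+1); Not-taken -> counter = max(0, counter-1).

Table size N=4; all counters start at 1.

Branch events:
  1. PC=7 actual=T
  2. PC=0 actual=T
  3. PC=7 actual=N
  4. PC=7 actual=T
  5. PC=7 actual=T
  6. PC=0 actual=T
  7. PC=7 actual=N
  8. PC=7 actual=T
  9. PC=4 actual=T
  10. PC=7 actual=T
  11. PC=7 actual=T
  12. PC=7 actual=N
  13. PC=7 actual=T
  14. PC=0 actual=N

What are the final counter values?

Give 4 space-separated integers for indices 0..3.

Answer: 2 1 1 3

Derivation:
Ev 1: PC=7 idx=3 pred=N actual=T -> ctr[3]=2
Ev 2: PC=0 idx=0 pred=N actual=T -> ctr[0]=2
Ev 3: PC=7 idx=3 pred=T actual=N -> ctr[3]=1
Ev 4: PC=7 idx=3 pred=N actual=T -> ctr[3]=2
Ev 5: PC=7 idx=3 pred=T actual=T -> ctr[3]=3
Ev 6: PC=0 idx=0 pred=T actual=T -> ctr[0]=3
Ev 7: PC=7 idx=3 pred=T actual=N -> ctr[3]=2
Ev 8: PC=7 idx=3 pred=T actual=T -> ctr[3]=3
Ev 9: PC=4 idx=0 pred=T actual=T -> ctr[0]=3
Ev 10: PC=7 idx=3 pred=T actual=T -> ctr[3]=3
Ev 11: PC=7 idx=3 pred=T actual=T -> ctr[3]=3
Ev 12: PC=7 idx=3 pred=T actual=N -> ctr[3]=2
Ev 13: PC=7 idx=3 pred=T actual=T -> ctr[3]=3
Ev 14: PC=0 idx=0 pred=T actual=N -> ctr[0]=2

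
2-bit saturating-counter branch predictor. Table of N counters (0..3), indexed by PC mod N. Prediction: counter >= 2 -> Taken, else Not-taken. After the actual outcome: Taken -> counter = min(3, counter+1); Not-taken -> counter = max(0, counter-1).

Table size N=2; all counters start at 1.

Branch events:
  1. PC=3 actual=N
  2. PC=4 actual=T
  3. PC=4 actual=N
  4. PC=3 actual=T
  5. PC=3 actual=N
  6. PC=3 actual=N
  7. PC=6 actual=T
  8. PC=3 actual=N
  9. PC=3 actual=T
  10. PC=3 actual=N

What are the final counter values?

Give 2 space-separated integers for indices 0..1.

Answer: 2 0

Derivation:
Ev 1: PC=3 idx=1 pred=N actual=N -> ctr[1]=0
Ev 2: PC=4 idx=0 pred=N actual=T -> ctr[0]=2
Ev 3: PC=4 idx=0 pred=T actual=N -> ctr[0]=1
Ev 4: PC=3 idx=1 pred=N actual=T -> ctr[1]=1
Ev 5: PC=3 idx=1 pred=N actual=N -> ctr[1]=0
Ev 6: PC=3 idx=1 pred=N actual=N -> ctr[1]=0
Ev 7: PC=6 idx=0 pred=N actual=T -> ctr[0]=2
Ev 8: PC=3 idx=1 pred=N actual=N -> ctr[1]=0
Ev 9: PC=3 idx=1 pred=N actual=T -> ctr[1]=1
Ev 10: PC=3 idx=1 pred=N actual=N -> ctr[1]=0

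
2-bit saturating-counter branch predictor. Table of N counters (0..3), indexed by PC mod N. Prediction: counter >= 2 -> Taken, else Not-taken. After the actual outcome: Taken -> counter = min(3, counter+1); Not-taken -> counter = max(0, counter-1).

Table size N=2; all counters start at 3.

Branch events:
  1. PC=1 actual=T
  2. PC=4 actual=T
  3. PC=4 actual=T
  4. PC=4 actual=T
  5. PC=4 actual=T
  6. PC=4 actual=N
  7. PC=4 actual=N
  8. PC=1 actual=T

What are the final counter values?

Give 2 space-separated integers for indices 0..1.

Ev 1: PC=1 idx=1 pred=T actual=T -> ctr[1]=3
Ev 2: PC=4 idx=0 pred=T actual=T -> ctr[0]=3
Ev 3: PC=4 idx=0 pred=T actual=T -> ctr[0]=3
Ev 4: PC=4 idx=0 pred=T actual=T -> ctr[0]=3
Ev 5: PC=4 idx=0 pred=T actual=T -> ctr[0]=3
Ev 6: PC=4 idx=0 pred=T actual=N -> ctr[0]=2
Ev 7: PC=4 idx=0 pred=T actual=N -> ctr[0]=1
Ev 8: PC=1 idx=1 pred=T actual=T -> ctr[1]=3

Answer: 1 3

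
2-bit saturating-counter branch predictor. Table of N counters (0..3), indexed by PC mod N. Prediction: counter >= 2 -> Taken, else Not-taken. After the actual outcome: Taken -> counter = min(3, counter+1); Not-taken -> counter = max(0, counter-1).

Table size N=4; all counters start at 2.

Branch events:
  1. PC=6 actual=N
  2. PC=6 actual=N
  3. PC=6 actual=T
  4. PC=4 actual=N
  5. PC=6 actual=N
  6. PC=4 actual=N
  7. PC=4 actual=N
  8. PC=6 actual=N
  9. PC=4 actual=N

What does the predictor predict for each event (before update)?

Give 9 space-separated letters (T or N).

Ev 1: PC=6 idx=2 pred=T actual=N -> ctr[2]=1
Ev 2: PC=6 idx=2 pred=N actual=N -> ctr[2]=0
Ev 3: PC=6 idx=2 pred=N actual=T -> ctr[2]=1
Ev 4: PC=4 idx=0 pred=T actual=N -> ctr[0]=1
Ev 5: PC=6 idx=2 pred=N actual=N -> ctr[2]=0
Ev 6: PC=4 idx=0 pred=N actual=N -> ctr[0]=0
Ev 7: PC=4 idx=0 pred=N actual=N -> ctr[0]=0
Ev 8: PC=6 idx=2 pred=N actual=N -> ctr[2]=0
Ev 9: PC=4 idx=0 pred=N actual=N -> ctr[0]=0

Answer: T N N T N N N N N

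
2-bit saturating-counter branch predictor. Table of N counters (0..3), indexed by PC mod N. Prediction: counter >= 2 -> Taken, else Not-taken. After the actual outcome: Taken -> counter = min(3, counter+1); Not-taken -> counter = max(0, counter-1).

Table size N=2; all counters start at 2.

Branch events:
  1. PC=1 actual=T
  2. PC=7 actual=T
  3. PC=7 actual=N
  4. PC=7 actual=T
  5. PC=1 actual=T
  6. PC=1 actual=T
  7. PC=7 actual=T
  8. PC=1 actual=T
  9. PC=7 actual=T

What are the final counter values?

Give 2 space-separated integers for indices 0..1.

Answer: 2 3

Derivation:
Ev 1: PC=1 idx=1 pred=T actual=T -> ctr[1]=3
Ev 2: PC=7 idx=1 pred=T actual=T -> ctr[1]=3
Ev 3: PC=7 idx=1 pred=T actual=N -> ctr[1]=2
Ev 4: PC=7 idx=1 pred=T actual=T -> ctr[1]=3
Ev 5: PC=1 idx=1 pred=T actual=T -> ctr[1]=3
Ev 6: PC=1 idx=1 pred=T actual=T -> ctr[1]=3
Ev 7: PC=7 idx=1 pred=T actual=T -> ctr[1]=3
Ev 8: PC=1 idx=1 pred=T actual=T -> ctr[1]=3
Ev 9: PC=7 idx=1 pred=T actual=T -> ctr[1]=3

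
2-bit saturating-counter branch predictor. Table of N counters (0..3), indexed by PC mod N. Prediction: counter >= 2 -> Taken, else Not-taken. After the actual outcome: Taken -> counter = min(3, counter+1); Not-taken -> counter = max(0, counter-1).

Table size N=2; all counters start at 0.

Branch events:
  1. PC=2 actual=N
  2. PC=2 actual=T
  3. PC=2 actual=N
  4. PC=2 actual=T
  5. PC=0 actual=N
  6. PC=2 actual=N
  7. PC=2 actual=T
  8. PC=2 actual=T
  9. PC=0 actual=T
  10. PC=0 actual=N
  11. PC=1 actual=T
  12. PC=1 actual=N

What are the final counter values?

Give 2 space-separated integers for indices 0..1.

Ev 1: PC=2 idx=0 pred=N actual=N -> ctr[0]=0
Ev 2: PC=2 idx=0 pred=N actual=T -> ctr[0]=1
Ev 3: PC=2 idx=0 pred=N actual=N -> ctr[0]=0
Ev 4: PC=2 idx=0 pred=N actual=T -> ctr[0]=1
Ev 5: PC=0 idx=0 pred=N actual=N -> ctr[0]=0
Ev 6: PC=2 idx=0 pred=N actual=N -> ctr[0]=0
Ev 7: PC=2 idx=0 pred=N actual=T -> ctr[0]=1
Ev 8: PC=2 idx=0 pred=N actual=T -> ctr[0]=2
Ev 9: PC=0 idx=0 pred=T actual=T -> ctr[0]=3
Ev 10: PC=0 idx=0 pred=T actual=N -> ctr[0]=2
Ev 11: PC=1 idx=1 pred=N actual=T -> ctr[1]=1
Ev 12: PC=1 idx=1 pred=N actual=N -> ctr[1]=0

Answer: 2 0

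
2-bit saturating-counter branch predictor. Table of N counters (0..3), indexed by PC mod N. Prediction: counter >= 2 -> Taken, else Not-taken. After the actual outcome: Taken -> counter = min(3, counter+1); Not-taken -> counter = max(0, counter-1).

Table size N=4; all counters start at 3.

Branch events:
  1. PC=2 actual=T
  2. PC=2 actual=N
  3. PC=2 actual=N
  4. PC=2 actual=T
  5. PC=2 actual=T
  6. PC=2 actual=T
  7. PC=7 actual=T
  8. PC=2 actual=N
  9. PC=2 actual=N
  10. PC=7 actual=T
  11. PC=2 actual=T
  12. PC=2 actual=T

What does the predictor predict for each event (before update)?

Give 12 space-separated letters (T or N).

Ev 1: PC=2 idx=2 pred=T actual=T -> ctr[2]=3
Ev 2: PC=2 idx=2 pred=T actual=N -> ctr[2]=2
Ev 3: PC=2 idx=2 pred=T actual=N -> ctr[2]=1
Ev 4: PC=2 idx=2 pred=N actual=T -> ctr[2]=2
Ev 5: PC=2 idx=2 pred=T actual=T -> ctr[2]=3
Ev 6: PC=2 idx=2 pred=T actual=T -> ctr[2]=3
Ev 7: PC=7 idx=3 pred=T actual=T -> ctr[3]=3
Ev 8: PC=2 idx=2 pred=T actual=N -> ctr[2]=2
Ev 9: PC=2 idx=2 pred=T actual=N -> ctr[2]=1
Ev 10: PC=7 idx=3 pred=T actual=T -> ctr[3]=3
Ev 11: PC=2 idx=2 pred=N actual=T -> ctr[2]=2
Ev 12: PC=2 idx=2 pred=T actual=T -> ctr[2]=3

Answer: T T T N T T T T T T N T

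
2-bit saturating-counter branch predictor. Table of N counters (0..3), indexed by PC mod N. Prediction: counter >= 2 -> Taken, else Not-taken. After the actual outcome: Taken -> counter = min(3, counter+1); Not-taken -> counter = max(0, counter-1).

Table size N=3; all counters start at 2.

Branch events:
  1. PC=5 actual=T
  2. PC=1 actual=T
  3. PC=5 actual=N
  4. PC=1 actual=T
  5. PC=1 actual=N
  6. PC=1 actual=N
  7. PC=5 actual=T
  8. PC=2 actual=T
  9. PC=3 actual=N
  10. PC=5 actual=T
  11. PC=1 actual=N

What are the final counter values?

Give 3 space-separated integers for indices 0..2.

Ev 1: PC=5 idx=2 pred=T actual=T -> ctr[2]=3
Ev 2: PC=1 idx=1 pred=T actual=T -> ctr[1]=3
Ev 3: PC=5 idx=2 pred=T actual=N -> ctr[2]=2
Ev 4: PC=1 idx=1 pred=T actual=T -> ctr[1]=3
Ev 5: PC=1 idx=1 pred=T actual=N -> ctr[1]=2
Ev 6: PC=1 idx=1 pred=T actual=N -> ctr[1]=1
Ev 7: PC=5 idx=2 pred=T actual=T -> ctr[2]=3
Ev 8: PC=2 idx=2 pred=T actual=T -> ctr[2]=3
Ev 9: PC=3 idx=0 pred=T actual=N -> ctr[0]=1
Ev 10: PC=5 idx=2 pred=T actual=T -> ctr[2]=3
Ev 11: PC=1 idx=1 pred=N actual=N -> ctr[1]=0

Answer: 1 0 3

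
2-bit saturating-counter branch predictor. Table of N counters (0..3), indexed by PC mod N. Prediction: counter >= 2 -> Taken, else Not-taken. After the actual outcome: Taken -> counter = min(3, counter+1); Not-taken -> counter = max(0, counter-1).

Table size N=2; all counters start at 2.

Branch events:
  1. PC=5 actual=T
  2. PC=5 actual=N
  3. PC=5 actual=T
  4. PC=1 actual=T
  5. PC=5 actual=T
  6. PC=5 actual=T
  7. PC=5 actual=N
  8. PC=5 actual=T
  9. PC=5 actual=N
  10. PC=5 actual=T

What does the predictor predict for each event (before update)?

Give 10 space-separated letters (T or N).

Answer: T T T T T T T T T T

Derivation:
Ev 1: PC=5 idx=1 pred=T actual=T -> ctr[1]=3
Ev 2: PC=5 idx=1 pred=T actual=N -> ctr[1]=2
Ev 3: PC=5 idx=1 pred=T actual=T -> ctr[1]=3
Ev 4: PC=1 idx=1 pred=T actual=T -> ctr[1]=3
Ev 5: PC=5 idx=1 pred=T actual=T -> ctr[1]=3
Ev 6: PC=5 idx=1 pred=T actual=T -> ctr[1]=3
Ev 7: PC=5 idx=1 pred=T actual=N -> ctr[1]=2
Ev 8: PC=5 idx=1 pred=T actual=T -> ctr[1]=3
Ev 9: PC=5 idx=1 pred=T actual=N -> ctr[1]=2
Ev 10: PC=5 idx=1 pred=T actual=T -> ctr[1]=3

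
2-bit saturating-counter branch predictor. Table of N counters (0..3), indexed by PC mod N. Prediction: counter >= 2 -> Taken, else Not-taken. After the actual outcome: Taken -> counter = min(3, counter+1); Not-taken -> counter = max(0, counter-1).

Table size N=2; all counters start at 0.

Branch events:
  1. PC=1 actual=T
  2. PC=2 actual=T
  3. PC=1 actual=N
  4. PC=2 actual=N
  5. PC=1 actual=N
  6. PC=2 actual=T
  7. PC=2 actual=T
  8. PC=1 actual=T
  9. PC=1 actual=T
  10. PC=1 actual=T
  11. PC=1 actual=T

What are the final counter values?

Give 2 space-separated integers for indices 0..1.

Ev 1: PC=1 idx=1 pred=N actual=T -> ctr[1]=1
Ev 2: PC=2 idx=0 pred=N actual=T -> ctr[0]=1
Ev 3: PC=1 idx=1 pred=N actual=N -> ctr[1]=0
Ev 4: PC=2 idx=0 pred=N actual=N -> ctr[0]=0
Ev 5: PC=1 idx=1 pred=N actual=N -> ctr[1]=0
Ev 6: PC=2 idx=0 pred=N actual=T -> ctr[0]=1
Ev 7: PC=2 idx=0 pred=N actual=T -> ctr[0]=2
Ev 8: PC=1 idx=1 pred=N actual=T -> ctr[1]=1
Ev 9: PC=1 idx=1 pred=N actual=T -> ctr[1]=2
Ev 10: PC=1 idx=1 pred=T actual=T -> ctr[1]=3
Ev 11: PC=1 idx=1 pred=T actual=T -> ctr[1]=3

Answer: 2 3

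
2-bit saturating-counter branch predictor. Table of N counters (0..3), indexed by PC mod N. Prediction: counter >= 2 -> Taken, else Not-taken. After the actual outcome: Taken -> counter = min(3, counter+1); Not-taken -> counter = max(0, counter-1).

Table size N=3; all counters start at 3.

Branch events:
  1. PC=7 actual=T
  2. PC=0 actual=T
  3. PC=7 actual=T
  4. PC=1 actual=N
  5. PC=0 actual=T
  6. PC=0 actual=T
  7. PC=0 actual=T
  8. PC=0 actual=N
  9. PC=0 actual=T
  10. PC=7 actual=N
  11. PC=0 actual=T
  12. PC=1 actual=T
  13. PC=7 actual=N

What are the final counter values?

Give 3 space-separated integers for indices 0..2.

Ev 1: PC=7 idx=1 pred=T actual=T -> ctr[1]=3
Ev 2: PC=0 idx=0 pred=T actual=T -> ctr[0]=3
Ev 3: PC=7 idx=1 pred=T actual=T -> ctr[1]=3
Ev 4: PC=1 idx=1 pred=T actual=N -> ctr[1]=2
Ev 5: PC=0 idx=0 pred=T actual=T -> ctr[0]=3
Ev 6: PC=0 idx=0 pred=T actual=T -> ctr[0]=3
Ev 7: PC=0 idx=0 pred=T actual=T -> ctr[0]=3
Ev 8: PC=0 idx=0 pred=T actual=N -> ctr[0]=2
Ev 9: PC=0 idx=0 pred=T actual=T -> ctr[0]=3
Ev 10: PC=7 idx=1 pred=T actual=N -> ctr[1]=1
Ev 11: PC=0 idx=0 pred=T actual=T -> ctr[0]=3
Ev 12: PC=1 idx=1 pred=N actual=T -> ctr[1]=2
Ev 13: PC=7 idx=1 pred=T actual=N -> ctr[1]=1

Answer: 3 1 3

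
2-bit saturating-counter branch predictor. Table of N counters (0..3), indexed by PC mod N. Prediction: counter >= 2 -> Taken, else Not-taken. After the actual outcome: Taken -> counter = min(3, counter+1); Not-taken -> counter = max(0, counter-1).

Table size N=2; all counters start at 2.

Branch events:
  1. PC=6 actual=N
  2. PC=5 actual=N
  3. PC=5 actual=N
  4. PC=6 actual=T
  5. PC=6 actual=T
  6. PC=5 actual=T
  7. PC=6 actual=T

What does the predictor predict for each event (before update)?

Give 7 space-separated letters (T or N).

Ev 1: PC=6 idx=0 pred=T actual=N -> ctr[0]=1
Ev 2: PC=5 idx=1 pred=T actual=N -> ctr[1]=1
Ev 3: PC=5 idx=1 pred=N actual=N -> ctr[1]=0
Ev 4: PC=6 idx=0 pred=N actual=T -> ctr[0]=2
Ev 5: PC=6 idx=0 pred=T actual=T -> ctr[0]=3
Ev 6: PC=5 idx=1 pred=N actual=T -> ctr[1]=1
Ev 7: PC=6 idx=0 pred=T actual=T -> ctr[0]=3

Answer: T T N N T N T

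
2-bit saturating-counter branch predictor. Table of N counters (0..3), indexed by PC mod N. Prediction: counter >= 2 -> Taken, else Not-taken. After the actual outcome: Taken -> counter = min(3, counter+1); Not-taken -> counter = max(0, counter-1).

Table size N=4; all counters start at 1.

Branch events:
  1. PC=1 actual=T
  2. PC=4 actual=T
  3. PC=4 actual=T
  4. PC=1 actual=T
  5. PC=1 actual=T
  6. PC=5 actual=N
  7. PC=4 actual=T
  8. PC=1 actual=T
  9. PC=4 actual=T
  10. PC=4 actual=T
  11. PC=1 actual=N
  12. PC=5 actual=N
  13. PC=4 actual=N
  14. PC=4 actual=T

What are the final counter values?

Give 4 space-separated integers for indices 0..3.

Ev 1: PC=1 idx=1 pred=N actual=T -> ctr[1]=2
Ev 2: PC=4 idx=0 pred=N actual=T -> ctr[0]=2
Ev 3: PC=4 idx=0 pred=T actual=T -> ctr[0]=3
Ev 4: PC=1 idx=1 pred=T actual=T -> ctr[1]=3
Ev 5: PC=1 idx=1 pred=T actual=T -> ctr[1]=3
Ev 6: PC=5 idx=1 pred=T actual=N -> ctr[1]=2
Ev 7: PC=4 idx=0 pred=T actual=T -> ctr[0]=3
Ev 8: PC=1 idx=1 pred=T actual=T -> ctr[1]=3
Ev 9: PC=4 idx=0 pred=T actual=T -> ctr[0]=3
Ev 10: PC=4 idx=0 pred=T actual=T -> ctr[0]=3
Ev 11: PC=1 idx=1 pred=T actual=N -> ctr[1]=2
Ev 12: PC=5 idx=1 pred=T actual=N -> ctr[1]=1
Ev 13: PC=4 idx=0 pred=T actual=N -> ctr[0]=2
Ev 14: PC=4 idx=0 pred=T actual=T -> ctr[0]=3

Answer: 3 1 1 1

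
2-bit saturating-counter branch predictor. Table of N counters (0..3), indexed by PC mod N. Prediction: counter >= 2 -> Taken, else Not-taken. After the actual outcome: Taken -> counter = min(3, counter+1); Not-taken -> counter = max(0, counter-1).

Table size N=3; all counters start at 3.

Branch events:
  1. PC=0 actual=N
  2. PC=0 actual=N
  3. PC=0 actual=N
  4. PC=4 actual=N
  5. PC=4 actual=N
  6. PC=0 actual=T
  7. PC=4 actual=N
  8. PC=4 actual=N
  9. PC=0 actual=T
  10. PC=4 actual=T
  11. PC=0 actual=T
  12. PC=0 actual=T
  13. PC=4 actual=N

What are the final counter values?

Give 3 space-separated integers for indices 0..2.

Answer: 3 0 3

Derivation:
Ev 1: PC=0 idx=0 pred=T actual=N -> ctr[0]=2
Ev 2: PC=0 idx=0 pred=T actual=N -> ctr[0]=1
Ev 3: PC=0 idx=0 pred=N actual=N -> ctr[0]=0
Ev 4: PC=4 idx=1 pred=T actual=N -> ctr[1]=2
Ev 5: PC=4 idx=1 pred=T actual=N -> ctr[1]=1
Ev 6: PC=0 idx=0 pred=N actual=T -> ctr[0]=1
Ev 7: PC=4 idx=1 pred=N actual=N -> ctr[1]=0
Ev 8: PC=4 idx=1 pred=N actual=N -> ctr[1]=0
Ev 9: PC=0 idx=0 pred=N actual=T -> ctr[0]=2
Ev 10: PC=4 idx=1 pred=N actual=T -> ctr[1]=1
Ev 11: PC=0 idx=0 pred=T actual=T -> ctr[0]=3
Ev 12: PC=0 idx=0 pred=T actual=T -> ctr[0]=3
Ev 13: PC=4 idx=1 pred=N actual=N -> ctr[1]=0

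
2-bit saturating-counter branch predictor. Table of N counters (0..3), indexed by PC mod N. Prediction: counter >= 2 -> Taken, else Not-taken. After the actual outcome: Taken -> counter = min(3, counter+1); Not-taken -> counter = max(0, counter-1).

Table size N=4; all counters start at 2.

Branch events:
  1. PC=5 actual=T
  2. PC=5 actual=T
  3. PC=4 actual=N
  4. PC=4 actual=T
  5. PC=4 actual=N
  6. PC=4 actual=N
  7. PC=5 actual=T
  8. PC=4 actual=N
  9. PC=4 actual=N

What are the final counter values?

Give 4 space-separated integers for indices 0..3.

Ev 1: PC=5 idx=1 pred=T actual=T -> ctr[1]=3
Ev 2: PC=5 idx=1 pred=T actual=T -> ctr[1]=3
Ev 3: PC=4 idx=0 pred=T actual=N -> ctr[0]=1
Ev 4: PC=4 idx=0 pred=N actual=T -> ctr[0]=2
Ev 5: PC=4 idx=0 pred=T actual=N -> ctr[0]=1
Ev 6: PC=4 idx=0 pred=N actual=N -> ctr[0]=0
Ev 7: PC=5 idx=1 pred=T actual=T -> ctr[1]=3
Ev 8: PC=4 idx=0 pred=N actual=N -> ctr[0]=0
Ev 9: PC=4 idx=0 pred=N actual=N -> ctr[0]=0

Answer: 0 3 2 2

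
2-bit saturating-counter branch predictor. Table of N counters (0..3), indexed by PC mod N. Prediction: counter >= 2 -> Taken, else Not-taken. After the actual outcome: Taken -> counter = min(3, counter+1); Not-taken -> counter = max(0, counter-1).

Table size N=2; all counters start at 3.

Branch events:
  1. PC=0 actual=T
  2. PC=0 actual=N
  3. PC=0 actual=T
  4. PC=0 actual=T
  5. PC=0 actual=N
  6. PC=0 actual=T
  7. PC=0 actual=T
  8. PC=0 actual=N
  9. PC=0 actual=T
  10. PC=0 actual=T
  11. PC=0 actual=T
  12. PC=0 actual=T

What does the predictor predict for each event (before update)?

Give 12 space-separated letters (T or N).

Ev 1: PC=0 idx=0 pred=T actual=T -> ctr[0]=3
Ev 2: PC=0 idx=0 pred=T actual=N -> ctr[0]=2
Ev 3: PC=0 idx=0 pred=T actual=T -> ctr[0]=3
Ev 4: PC=0 idx=0 pred=T actual=T -> ctr[0]=3
Ev 5: PC=0 idx=0 pred=T actual=N -> ctr[0]=2
Ev 6: PC=0 idx=0 pred=T actual=T -> ctr[0]=3
Ev 7: PC=0 idx=0 pred=T actual=T -> ctr[0]=3
Ev 8: PC=0 idx=0 pred=T actual=N -> ctr[0]=2
Ev 9: PC=0 idx=0 pred=T actual=T -> ctr[0]=3
Ev 10: PC=0 idx=0 pred=T actual=T -> ctr[0]=3
Ev 11: PC=0 idx=0 pred=T actual=T -> ctr[0]=3
Ev 12: PC=0 idx=0 pred=T actual=T -> ctr[0]=3

Answer: T T T T T T T T T T T T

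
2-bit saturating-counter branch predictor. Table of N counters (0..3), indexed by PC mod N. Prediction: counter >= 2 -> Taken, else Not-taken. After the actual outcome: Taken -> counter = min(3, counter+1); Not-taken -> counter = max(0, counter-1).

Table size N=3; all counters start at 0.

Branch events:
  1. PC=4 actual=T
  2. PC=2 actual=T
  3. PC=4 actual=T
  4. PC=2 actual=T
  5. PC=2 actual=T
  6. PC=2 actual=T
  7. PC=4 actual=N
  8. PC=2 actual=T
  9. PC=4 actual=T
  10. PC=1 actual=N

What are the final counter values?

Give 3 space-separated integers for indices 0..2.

Ev 1: PC=4 idx=1 pred=N actual=T -> ctr[1]=1
Ev 2: PC=2 idx=2 pred=N actual=T -> ctr[2]=1
Ev 3: PC=4 idx=1 pred=N actual=T -> ctr[1]=2
Ev 4: PC=2 idx=2 pred=N actual=T -> ctr[2]=2
Ev 5: PC=2 idx=2 pred=T actual=T -> ctr[2]=3
Ev 6: PC=2 idx=2 pred=T actual=T -> ctr[2]=3
Ev 7: PC=4 idx=1 pred=T actual=N -> ctr[1]=1
Ev 8: PC=2 idx=2 pred=T actual=T -> ctr[2]=3
Ev 9: PC=4 idx=1 pred=N actual=T -> ctr[1]=2
Ev 10: PC=1 idx=1 pred=T actual=N -> ctr[1]=1

Answer: 0 1 3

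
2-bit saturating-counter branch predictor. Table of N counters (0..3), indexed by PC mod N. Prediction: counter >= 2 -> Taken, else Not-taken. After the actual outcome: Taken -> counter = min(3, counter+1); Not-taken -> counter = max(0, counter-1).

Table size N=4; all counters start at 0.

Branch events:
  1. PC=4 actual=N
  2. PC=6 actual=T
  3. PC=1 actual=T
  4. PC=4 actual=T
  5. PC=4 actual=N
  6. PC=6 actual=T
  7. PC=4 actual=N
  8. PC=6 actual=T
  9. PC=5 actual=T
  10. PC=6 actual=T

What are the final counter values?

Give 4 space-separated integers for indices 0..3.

Answer: 0 2 3 0

Derivation:
Ev 1: PC=4 idx=0 pred=N actual=N -> ctr[0]=0
Ev 2: PC=6 idx=2 pred=N actual=T -> ctr[2]=1
Ev 3: PC=1 idx=1 pred=N actual=T -> ctr[1]=1
Ev 4: PC=4 idx=0 pred=N actual=T -> ctr[0]=1
Ev 5: PC=4 idx=0 pred=N actual=N -> ctr[0]=0
Ev 6: PC=6 idx=2 pred=N actual=T -> ctr[2]=2
Ev 7: PC=4 idx=0 pred=N actual=N -> ctr[0]=0
Ev 8: PC=6 idx=2 pred=T actual=T -> ctr[2]=3
Ev 9: PC=5 idx=1 pred=N actual=T -> ctr[1]=2
Ev 10: PC=6 idx=2 pred=T actual=T -> ctr[2]=3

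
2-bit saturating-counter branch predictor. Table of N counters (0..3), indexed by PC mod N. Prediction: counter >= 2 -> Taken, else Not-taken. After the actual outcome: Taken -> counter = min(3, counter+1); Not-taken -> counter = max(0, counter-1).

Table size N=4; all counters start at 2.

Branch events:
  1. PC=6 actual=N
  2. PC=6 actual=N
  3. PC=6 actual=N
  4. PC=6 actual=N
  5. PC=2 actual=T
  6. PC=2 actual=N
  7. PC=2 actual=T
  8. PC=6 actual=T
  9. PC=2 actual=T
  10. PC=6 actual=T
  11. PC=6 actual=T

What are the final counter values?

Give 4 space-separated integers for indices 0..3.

Ev 1: PC=6 idx=2 pred=T actual=N -> ctr[2]=1
Ev 2: PC=6 idx=2 pred=N actual=N -> ctr[2]=0
Ev 3: PC=6 idx=2 pred=N actual=N -> ctr[2]=0
Ev 4: PC=6 idx=2 pred=N actual=N -> ctr[2]=0
Ev 5: PC=2 idx=2 pred=N actual=T -> ctr[2]=1
Ev 6: PC=2 idx=2 pred=N actual=N -> ctr[2]=0
Ev 7: PC=2 idx=2 pred=N actual=T -> ctr[2]=1
Ev 8: PC=6 idx=2 pred=N actual=T -> ctr[2]=2
Ev 9: PC=2 idx=2 pred=T actual=T -> ctr[2]=3
Ev 10: PC=6 idx=2 pred=T actual=T -> ctr[2]=3
Ev 11: PC=6 idx=2 pred=T actual=T -> ctr[2]=3

Answer: 2 2 3 2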